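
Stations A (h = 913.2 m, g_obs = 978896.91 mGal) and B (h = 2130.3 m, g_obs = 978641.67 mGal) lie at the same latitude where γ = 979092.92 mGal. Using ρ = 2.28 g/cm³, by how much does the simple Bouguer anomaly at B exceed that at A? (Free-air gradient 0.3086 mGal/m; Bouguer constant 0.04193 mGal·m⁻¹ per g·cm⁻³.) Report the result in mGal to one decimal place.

4.0

Δg_SB(A) = 978896.91 − 979092.92 + 0.3086×913.2 − 0.04193×2.28×913.2 = -1.50 mGal
Δg_SB(B) = 978641.67 − 979092.92 + 0.3086×2130.3 − 0.04193×2.28×2130.3 = 2.50 mGal
Difference = 2.50 − (-1.50) = 4.00 mGal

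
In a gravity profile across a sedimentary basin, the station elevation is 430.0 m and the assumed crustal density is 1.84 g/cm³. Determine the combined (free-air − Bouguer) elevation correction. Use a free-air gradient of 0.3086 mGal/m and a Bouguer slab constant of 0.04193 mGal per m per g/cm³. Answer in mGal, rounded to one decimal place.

99.5

Combined gradient = 0.3086 − 0.04193 × 1.84 = 0.2314488 mGal/m
Combined elevation correction = 0.2314488 × 430.0 = 99.5 mGal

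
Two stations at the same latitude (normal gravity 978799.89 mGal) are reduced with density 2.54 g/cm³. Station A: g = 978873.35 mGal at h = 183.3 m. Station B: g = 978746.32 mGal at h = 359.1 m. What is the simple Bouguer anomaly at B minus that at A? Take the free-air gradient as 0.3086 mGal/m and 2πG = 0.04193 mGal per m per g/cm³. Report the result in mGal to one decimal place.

Δg_SB(A) = 978873.35 − 978799.89 + 0.3086×183.3 − 0.04193×2.54×183.3 = 110.50 mGal
Δg_SB(B) = 978746.32 − 978799.89 + 0.3086×359.1 − 0.04193×2.54×359.1 = 19.00 mGal
Difference = 19.00 − (110.50) = -91.50 mGal

-91.5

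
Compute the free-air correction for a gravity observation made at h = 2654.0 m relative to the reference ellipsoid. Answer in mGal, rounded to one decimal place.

Free-air correction = 0.3086 × 2654.0 = 819.0 mGal

819.0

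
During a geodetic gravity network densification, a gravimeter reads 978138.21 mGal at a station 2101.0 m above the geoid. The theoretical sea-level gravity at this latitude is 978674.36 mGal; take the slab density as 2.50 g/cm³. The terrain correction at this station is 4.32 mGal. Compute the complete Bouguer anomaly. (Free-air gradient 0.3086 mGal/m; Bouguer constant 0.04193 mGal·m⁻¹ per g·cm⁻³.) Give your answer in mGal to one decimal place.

-103.7

Free-air correction = 0.3086 × 2101.0 = 648.37 mGal
Free-air anomaly = 978138.21 − 978674.36 + (648.37) = 112.22 mGal
Bouguer slab correction = 0.04193 × 2.50 × 2101.0 = 220.24 mGal
Simple Bouguer anomaly = 112.22 − (220.24) = -108.02 mGal
Complete Bouguer anomaly = -108.02 + 4.32 = -103.70 mGal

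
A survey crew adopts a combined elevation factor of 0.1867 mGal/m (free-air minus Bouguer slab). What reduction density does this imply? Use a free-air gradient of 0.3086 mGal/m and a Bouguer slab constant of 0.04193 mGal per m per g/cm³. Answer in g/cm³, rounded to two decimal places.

0.1867 = 0.3086 − 0.04193 × ρ
ρ = (0.3086 − 0.1867) / 0.04193 = 2.91 g/cm³

2.91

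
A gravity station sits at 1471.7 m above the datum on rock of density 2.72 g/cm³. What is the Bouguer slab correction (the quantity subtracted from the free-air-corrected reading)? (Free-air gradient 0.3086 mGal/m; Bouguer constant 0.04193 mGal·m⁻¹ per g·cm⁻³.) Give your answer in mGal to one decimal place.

Bouguer slab correction = 0.04193 × 2.72 × 1471.7 = 167.8 mGal

167.8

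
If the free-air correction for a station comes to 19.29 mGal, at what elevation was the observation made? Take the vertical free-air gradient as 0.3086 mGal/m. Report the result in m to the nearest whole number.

63

h = 19.29 / 0.3086 = 62.51 m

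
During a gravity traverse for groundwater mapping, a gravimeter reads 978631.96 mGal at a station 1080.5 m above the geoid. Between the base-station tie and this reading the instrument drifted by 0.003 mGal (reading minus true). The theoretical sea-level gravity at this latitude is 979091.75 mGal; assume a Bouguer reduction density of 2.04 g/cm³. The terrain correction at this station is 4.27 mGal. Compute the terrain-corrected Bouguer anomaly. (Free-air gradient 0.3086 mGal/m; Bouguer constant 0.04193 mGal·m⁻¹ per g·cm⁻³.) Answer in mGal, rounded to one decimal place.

-214.5

Drift-corrected reading = 978631.96 − (0.003) = 978631.957 mGal
Free-air correction = 0.3086 × 1080.5 = 333.44 mGal
Free-air anomaly = 978631.957 − 979091.75 + (333.44) = -126.353 mGal
Bouguer slab correction = 0.04193 × 2.04 × 1080.5 = 92.42 mGal
Simple Bouguer anomaly = -126.353 − (92.42) = -218.773 mGal
Complete Bouguer anomaly = -218.773 + 4.27 = -214.503 mGal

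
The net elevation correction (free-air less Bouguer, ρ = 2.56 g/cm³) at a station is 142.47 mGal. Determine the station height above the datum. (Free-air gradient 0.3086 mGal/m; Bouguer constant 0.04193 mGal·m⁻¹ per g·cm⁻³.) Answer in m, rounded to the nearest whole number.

Combined gradient = 0.3086 − 0.04193 × 2.56 = 0.2012592 mGal/m
h = 142.47 / 0.2012592 = 707.89 m

708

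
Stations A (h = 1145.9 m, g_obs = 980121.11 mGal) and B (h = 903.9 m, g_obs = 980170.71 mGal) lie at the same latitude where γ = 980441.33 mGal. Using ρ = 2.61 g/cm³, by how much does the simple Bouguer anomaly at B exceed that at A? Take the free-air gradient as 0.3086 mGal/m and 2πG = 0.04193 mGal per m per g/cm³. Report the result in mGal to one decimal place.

1.4

Δg_SB(A) = 980121.11 − 980441.33 + 0.3086×1145.9 − 0.04193×2.61×1145.9 = -92.00 mGal
Δg_SB(B) = 980170.71 − 980441.33 + 0.3086×903.9 − 0.04193×2.61×903.9 = -90.60 mGal
Difference = -90.60 − (-92.00) = 1.40 mGal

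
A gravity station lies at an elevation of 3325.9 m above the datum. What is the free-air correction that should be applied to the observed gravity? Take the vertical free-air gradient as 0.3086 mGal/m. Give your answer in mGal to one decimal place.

1026.4

Free-air correction = 0.3086 × 3325.9 = 1026.4 mGal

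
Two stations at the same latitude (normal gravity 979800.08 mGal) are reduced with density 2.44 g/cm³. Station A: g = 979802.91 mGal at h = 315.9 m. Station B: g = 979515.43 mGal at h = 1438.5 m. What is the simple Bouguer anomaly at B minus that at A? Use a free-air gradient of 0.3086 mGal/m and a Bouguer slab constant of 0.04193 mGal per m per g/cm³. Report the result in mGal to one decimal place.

Δg_SB(A) = 979802.91 − 979800.08 + 0.3086×315.9 − 0.04193×2.44×315.9 = 68.00 mGal
Δg_SB(B) = 979515.43 − 979800.08 + 0.3086×1438.5 − 0.04193×2.44×1438.5 = 12.10 mGal
Difference = 12.10 − (68.00) = -55.90 mGal

-55.9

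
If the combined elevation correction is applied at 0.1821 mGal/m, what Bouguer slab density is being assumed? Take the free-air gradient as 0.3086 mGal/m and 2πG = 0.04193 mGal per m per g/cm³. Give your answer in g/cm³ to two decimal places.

0.1821 = 0.3086 − 0.04193 × ρ
ρ = (0.3086 − 0.1821) / 0.04193 = 3.02 g/cm³

3.02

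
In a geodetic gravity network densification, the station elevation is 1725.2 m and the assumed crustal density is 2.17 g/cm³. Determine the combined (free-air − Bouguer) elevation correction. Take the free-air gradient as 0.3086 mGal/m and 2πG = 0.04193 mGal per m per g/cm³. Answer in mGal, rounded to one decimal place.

375.4

Combined gradient = 0.3086 − 0.04193 × 2.17 = 0.2176119 mGal/m
Combined elevation correction = 0.2176119 × 1725.2 = 375.4 mGal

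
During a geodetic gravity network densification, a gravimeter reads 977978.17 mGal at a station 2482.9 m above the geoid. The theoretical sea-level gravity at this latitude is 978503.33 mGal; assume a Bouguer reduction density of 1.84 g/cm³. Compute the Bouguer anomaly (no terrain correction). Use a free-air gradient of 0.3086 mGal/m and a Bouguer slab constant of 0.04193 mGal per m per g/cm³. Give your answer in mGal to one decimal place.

Free-air correction = 0.3086 × 2482.9 = 766.22 mGal
Free-air anomaly = 977978.17 − 978503.33 + (766.22) = 241.06 mGal
Bouguer slab correction = 0.04193 × 1.84 × 2482.9 = 191.56 mGal
Simple Bouguer anomaly = 241.06 − (191.56) = 49.50 mGal

49.5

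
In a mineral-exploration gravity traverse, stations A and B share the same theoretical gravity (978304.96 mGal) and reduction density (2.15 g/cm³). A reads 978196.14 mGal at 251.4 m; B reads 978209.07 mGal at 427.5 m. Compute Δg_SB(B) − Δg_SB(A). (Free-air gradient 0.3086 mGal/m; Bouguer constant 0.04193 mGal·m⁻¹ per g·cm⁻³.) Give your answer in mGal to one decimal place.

51.4

Δg_SB(A) = 978196.14 − 978304.96 + 0.3086×251.4 − 0.04193×2.15×251.4 = -53.90 mGal
Δg_SB(B) = 978209.07 − 978304.96 + 0.3086×427.5 − 0.04193×2.15×427.5 = -2.50 mGal
Difference = -2.50 − (-53.90) = 51.40 mGal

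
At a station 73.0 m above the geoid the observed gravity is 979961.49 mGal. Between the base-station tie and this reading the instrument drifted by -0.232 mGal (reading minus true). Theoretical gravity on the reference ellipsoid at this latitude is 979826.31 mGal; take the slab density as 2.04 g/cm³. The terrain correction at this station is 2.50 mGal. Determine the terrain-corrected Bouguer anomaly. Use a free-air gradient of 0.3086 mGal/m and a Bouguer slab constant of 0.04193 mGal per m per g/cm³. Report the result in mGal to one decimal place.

154.2

Drift-corrected reading = 979961.49 − (-0.232) = 979961.722 mGal
Free-air correction = 0.3086 × 73.0 = 22.53 mGal
Free-air anomaly = 979961.722 − 979826.31 + (22.53) = 157.942 mGal
Bouguer slab correction = 0.04193 × 2.04 × 73.0 = 6.24 mGal
Simple Bouguer anomaly = 157.942 − (6.24) = 151.702 mGal
Complete Bouguer anomaly = 151.702 + 2.50 = 154.202 mGal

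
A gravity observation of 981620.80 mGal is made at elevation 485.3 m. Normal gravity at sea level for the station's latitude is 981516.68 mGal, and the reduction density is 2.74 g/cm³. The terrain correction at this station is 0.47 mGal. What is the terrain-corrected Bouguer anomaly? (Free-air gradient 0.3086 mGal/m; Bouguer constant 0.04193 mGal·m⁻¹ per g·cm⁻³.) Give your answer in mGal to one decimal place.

Free-air correction = 0.3086 × 485.3 = 149.76 mGal
Free-air anomaly = 981620.80 − 981516.68 + (149.76) = 253.88 mGal
Bouguer slab correction = 0.04193 × 2.74 × 485.3 = 55.76 mGal
Simple Bouguer anomaly = 253.88 − (55.76) = 198.12 mGal
Complete Bouguer anomaly = 198.12 + 0.47 = 198.59 mGal

198.6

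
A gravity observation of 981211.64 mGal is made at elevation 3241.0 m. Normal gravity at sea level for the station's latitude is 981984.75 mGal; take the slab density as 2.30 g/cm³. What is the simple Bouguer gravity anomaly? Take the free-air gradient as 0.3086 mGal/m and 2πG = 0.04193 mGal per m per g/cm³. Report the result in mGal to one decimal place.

-85.5

Free-air correction = 0.3086 × 3241.0 = 1000.17 mGal
Free-air anomaly = 981211.64 − 981984.75 + (1000.17) = 227.06 mGal
Bouguer slab correction = 0.04193 × 2.30 × 3241.0 = 312.56 mGal
Simple Bouguer anomaly = 227.06 − (312.56) = -85.50 mGal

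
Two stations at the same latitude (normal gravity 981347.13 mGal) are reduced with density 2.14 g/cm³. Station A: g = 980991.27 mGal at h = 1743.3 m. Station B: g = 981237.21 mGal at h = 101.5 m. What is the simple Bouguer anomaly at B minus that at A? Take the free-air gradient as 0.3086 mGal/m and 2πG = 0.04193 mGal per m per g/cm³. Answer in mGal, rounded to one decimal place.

Δg_SB(A) = 980991.27 − 981347.13 + 0.3086×1743.3 − 0.04193×2.14×1743.3 = 25.70 mGal
Δg_SB(B) = 981237.21 − 981347.13 + 0.3086×101.5 − 0.04193×2.14×101.5 = -87.70 mGal
Difference = -87.70 − (25.70) = -113.40 mGal

-113.4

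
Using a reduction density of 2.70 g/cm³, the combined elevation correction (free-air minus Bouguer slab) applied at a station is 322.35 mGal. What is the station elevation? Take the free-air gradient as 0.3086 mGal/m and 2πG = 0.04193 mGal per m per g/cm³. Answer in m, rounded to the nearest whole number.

1650

Combined gradient = 0.3086 − 0.04193 × 2.70 = 0.1953890 mGal/m
h = 322.35 / 0.1953890 = 1649.79 m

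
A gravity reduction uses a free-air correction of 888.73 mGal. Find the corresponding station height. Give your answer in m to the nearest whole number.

2880

h = 888.73 / 0.3086 = 2879.88 m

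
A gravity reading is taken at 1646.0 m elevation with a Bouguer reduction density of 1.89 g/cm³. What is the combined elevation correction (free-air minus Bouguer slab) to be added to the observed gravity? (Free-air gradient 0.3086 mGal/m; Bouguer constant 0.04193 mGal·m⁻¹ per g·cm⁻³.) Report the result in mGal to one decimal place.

377.5

Combined gradient = 0.3086 − 0.04193 × 1.89 = 0.2293523 mGal/m
Combined elevation correction = 0.2293523 × 1646.0 = 377.5 mGal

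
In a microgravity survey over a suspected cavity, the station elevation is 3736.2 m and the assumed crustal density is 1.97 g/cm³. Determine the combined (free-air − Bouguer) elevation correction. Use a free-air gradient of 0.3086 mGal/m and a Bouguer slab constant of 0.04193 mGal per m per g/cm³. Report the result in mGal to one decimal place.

Combined gradient = 0.3086 − 0.04193 × 1.97 = 0.2259979 mGal/m
Combined elevation correction = 0.2259979 × 3736.2 = 844.4 mGal

844.4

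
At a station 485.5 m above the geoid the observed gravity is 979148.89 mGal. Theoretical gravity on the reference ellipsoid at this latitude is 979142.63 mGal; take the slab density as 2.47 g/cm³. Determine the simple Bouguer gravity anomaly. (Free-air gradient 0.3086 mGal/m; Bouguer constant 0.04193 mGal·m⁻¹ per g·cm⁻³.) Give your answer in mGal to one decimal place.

105.8

Free-air correction = 0.3086 × 485.5 = 149.83 mGal
Free-air anomaly = 979148.89 − 979142.63 + (149.83) = 156.09 mGal
Bouguer slab correction = 0.04193 × 2.47 × 485.5 = 50.28 mGal
Simple Bouguer anomaly = 156.09 − (50.28) = 105.81 mGal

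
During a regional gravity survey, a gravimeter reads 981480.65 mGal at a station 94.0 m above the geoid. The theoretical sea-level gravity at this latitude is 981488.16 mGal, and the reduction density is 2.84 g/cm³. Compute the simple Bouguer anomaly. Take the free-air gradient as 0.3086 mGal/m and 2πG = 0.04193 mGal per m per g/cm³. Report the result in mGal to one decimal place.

10.3

Free-air correction = 0.3086 × 94.0 = 29.01 mGal
Free-air anomaly = 981480.65 − 981488.16 + (29.01) = 21.50 mGal
Bouguer slab correction = 0.04193 × 2.84 × 94.0 = 11.19 mGal
Simple Bouguer anomaly = 21.50 − (11.19) = 10.31 mGal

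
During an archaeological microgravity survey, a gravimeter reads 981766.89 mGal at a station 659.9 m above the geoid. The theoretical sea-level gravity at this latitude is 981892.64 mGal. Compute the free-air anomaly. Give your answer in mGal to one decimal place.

Free-air correction = 0.3086 × 659.9 = 203.65 mGal
Free-air anomaly = 981766.89 − 981892.64 + (203.65) = 77.90 mGal

77.9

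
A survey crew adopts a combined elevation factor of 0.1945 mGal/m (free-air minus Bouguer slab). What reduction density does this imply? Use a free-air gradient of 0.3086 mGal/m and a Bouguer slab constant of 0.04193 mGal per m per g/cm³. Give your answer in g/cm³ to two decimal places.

0.1945 = 0.3086 − 0.04193 × ρ
ρ = (0.3086 − 0.1945) / 0.04193 = 2.72 g/cm³

2.72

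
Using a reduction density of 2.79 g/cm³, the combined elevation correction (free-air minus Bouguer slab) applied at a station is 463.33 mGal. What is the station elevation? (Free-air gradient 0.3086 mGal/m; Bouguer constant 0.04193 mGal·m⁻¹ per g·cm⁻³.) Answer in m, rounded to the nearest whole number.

2418

Combined gradient = 0.3086 − 0.04193 × 2.79 = 0.1916153 mGal/m
h = 463.33 / 0.1916153 = 2418.02 m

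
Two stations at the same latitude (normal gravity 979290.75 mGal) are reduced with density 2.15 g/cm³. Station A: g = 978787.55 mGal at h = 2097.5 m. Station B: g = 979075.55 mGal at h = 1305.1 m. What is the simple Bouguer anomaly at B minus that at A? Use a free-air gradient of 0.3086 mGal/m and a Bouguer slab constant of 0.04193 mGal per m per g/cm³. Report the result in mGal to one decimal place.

Δg_SB(A) = 978787.55 − 979290.75 + 0.3086×2097.5 − 0.04193×2.15×2097.5 = -45.00 mGal
Δg_SB(B) = 979075.55 − 979290.75 + 0.3086×1305.1 − 0.04193×2.15×1305.1 = 69.90 mGal
Difference = 69.90 − (-45.00) = 114.90 mGal

114.9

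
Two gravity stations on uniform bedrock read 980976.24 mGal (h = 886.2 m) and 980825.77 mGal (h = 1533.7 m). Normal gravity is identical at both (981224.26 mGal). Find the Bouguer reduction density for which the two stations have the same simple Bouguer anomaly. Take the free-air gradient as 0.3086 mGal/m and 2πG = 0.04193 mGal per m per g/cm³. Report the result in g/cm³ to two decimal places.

1.82

Δg_obs = 980825.77 − 980976.24 = -150.47 mGal over Δh = 1533.7 − 886.2 = 647.5 m
Equal Bouguer anomalies ⇒ Δg_obs + (0.3086 − 0.04193ρ)·Δh = 0
0.3086 − 0.04193ρ = −Δg_obs/Δh = 0.23239
ρ = (0.3086 − 0.23239) / 0.04193 = 1.82 g/cm³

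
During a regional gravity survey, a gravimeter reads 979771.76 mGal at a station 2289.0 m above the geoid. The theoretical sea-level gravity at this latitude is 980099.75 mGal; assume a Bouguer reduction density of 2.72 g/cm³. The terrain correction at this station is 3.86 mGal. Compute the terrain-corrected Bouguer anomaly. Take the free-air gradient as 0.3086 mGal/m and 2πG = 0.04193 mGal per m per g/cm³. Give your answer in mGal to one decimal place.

Free-air correction = 0.3086 × 2289.0 = 706.39 mGal
Free-air anomaly = 979771.76 − 980099.75 + (706.39) = 378.40 mGal
Bouguer slab correction = 0.04193 × 2.72 × 2289.0 = 261.06 mGal
Simple Bouguer anomaly = 378.40 − (261.06) = 117.34 mGal
Complete Bouguer anomaly = 117.34 + 3.86 = 121.20 mGal

121.2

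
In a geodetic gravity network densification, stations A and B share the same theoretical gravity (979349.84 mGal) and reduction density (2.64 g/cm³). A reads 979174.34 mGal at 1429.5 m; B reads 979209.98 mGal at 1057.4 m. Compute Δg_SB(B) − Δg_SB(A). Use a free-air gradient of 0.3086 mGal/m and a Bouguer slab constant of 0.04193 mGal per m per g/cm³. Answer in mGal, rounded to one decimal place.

Δg_SB(A) = 979174.34 − 979349.84 + 0.3086×1429.5 − 0.04193×2.64×1429.5 = 107.40 mGal
Δg_SB(B) = 979209.98 − 979349.84 + 0.3086×1057.4 − 0.04193×2.64×1057.4 = 69.40 mGal
Difference = 69.40 − (107.40) = -38.00 mGal

-38.0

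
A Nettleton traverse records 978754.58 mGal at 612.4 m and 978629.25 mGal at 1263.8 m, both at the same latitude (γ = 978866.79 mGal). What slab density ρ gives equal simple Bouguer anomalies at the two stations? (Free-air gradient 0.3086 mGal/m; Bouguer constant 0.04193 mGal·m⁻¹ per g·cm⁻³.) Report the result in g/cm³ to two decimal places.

Δg_obs = 978629.25 − 978754.58 = -125.33 mGal over Δh = 1263.8 − 612.4 = 651.4 m
Equal Bouguer anomalies ⇒ Δg_obs + (0.3086 − 0.04193ρ)·Δh = 0
0.3086 − 0.04193ρ = −Δg_obs/Δh = 0.19240
ρ = (0.3086 − 0.19240) / 0.04193 = 2.77 g/cm³

2.77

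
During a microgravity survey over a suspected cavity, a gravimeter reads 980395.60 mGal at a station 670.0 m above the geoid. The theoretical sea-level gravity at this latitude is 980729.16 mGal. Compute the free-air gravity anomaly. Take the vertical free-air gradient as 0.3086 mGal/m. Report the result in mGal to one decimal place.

Free-air correction = 0.3086 × 670.0 = 206.76 mGal
Free-air anomaly = 980395.60 − 980729.16 + (206.76) = -126.80 mGal

-126.8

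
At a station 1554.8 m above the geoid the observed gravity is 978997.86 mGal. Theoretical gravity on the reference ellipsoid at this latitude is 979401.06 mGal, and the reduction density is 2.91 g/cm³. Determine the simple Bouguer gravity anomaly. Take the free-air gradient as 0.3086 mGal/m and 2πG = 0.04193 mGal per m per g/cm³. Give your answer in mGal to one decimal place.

Free-air correction = 0.3086 × 1554.8 = 479.81 mGal
Free-air anomaly = 978997.86 − 979401.06 + (479.81) = 76.61 mGal
Bouguer slab correction = 0.04193 × 2.91 × 1554.8 = 189.71 mGal
Simple Bouguer anomaly = 76.61 − (189.71) = -113.10 mGal

-113.1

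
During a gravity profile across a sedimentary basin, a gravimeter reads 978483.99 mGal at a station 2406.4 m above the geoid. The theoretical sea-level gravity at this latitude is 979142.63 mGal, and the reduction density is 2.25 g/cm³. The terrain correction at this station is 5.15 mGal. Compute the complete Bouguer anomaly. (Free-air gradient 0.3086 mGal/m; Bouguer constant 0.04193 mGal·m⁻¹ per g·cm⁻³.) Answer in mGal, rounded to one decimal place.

Free-air correction = 0.3086 × 2406.4 = 742.62 mGal
Free-air anomaly = 978483.99 − 979142.63 + (742.62) = 83.98 mGal
Bouguer slab correction = 0.04193 × 2.25 × 2406.4 = 227.03 mGal
Simple Bouguer anomaly = 83.98 − (227.03) = -143.05 mGal
Complete Bouguer anomaly = -143.05 + 5.15 = -137.90 mGal

-137.9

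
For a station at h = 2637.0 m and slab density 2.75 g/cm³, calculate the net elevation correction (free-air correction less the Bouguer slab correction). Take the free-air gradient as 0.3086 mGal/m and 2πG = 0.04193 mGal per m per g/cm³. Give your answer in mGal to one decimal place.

509.7

Combined gradient = 0.3086 − 0.04193 × 2.75 = 0.1932925 mGal/m
Combined elevation correction = 0.1932925 × 2637.0 = 509.7 mGal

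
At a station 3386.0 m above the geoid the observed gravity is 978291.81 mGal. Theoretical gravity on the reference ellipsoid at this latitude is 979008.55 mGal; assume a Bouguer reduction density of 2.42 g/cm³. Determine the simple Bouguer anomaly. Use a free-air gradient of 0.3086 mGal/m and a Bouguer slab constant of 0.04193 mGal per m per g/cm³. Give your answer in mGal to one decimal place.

Free-air correction = 0.3086 × 3386.0 = 1044.92 mGal
Free-air anomaly = 978291.81 − 979008.55 + (1044.92) = 328.18 mGal
Bouguer slab correction = 0.04193 × 2.42 × 3386.0 = 343.58 mGal
Simple Bouguer anomaly = 328.18 − (343.58) = -15.40 mGal

-15.4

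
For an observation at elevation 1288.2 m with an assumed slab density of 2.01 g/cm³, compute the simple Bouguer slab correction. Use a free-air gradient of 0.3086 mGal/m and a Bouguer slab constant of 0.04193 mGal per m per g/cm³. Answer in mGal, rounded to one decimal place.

Bouguer slab correction = 0.04193 × 2.01 × 1288.2 = 108.6 mGal

108.6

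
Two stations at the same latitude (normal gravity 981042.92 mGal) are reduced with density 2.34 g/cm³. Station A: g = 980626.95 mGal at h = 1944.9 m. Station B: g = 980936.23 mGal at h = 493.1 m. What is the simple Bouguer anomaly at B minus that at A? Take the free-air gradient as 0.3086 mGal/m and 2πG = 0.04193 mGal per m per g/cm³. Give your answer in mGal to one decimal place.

Δg_SB(A) = 980626.95 − 981042.92 + 0.3086×1944.9 − 0.04193×2.34×1944.9 = -6.60 mGal
Δg_SB(B) = 980936.23 − 981042.92 + 0.3086×493.1 − 0.04193×2.34×493.1 = -2.90 mGal
Difference = -2.90 − (-6.60) = 3.70 mGal

3.7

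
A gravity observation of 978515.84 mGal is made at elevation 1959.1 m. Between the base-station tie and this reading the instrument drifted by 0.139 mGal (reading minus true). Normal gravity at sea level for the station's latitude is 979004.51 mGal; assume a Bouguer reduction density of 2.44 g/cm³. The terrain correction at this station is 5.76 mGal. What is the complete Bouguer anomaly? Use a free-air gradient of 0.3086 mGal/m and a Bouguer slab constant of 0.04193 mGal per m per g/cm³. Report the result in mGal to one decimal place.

Drift-corrected reading = 978515.84 − (0.139) = 978515.701 mGal
Free-air correction = 0.3086 × 1959.1 = 604.58 mGal
Free-air anomaly = 978515.701 − 979004.51 + (604.58) = 115.771 mGal
Bouguer slab correction = 0.04193 × 2.44 × 1959.1 = 200.43 mGal
Simple Bouguer anomaly = 115.771 − (200.43) = -84.659 mGal
Complete Bouguer anomaly = -84.659 + 5.76 = -78.899 mGal

-78.9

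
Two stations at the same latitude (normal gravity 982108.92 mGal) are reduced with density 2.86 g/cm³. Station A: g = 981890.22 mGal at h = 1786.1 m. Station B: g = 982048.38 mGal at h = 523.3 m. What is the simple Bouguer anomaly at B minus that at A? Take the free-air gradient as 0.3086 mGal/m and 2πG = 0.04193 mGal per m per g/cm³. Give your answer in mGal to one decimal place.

-80.1

Δg_SB(A) = 981890.22 − 982108.92 + 0.3086×1786.1 − 0.04193×2.86×1786.1 = 118.30 mGal
Δg_SB(B) = 982048.38 − 982108.92 + 0.3086×523.3 − 0.04193×2.86×523.3 = 38.20 mGal
Difference = 38.20 − (118.30) = -80.10 mGal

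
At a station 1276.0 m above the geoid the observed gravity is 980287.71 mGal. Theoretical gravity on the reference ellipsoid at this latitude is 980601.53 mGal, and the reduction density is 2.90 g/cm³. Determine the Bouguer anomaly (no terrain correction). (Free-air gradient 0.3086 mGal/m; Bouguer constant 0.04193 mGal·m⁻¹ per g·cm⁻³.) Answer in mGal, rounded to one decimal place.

Free-air correction = 0.3086 × 1276.0 = 393.77 mGal
Free-air anomaly = 980287.71 − 980601.53 + (393.77) = 79.95 mGal
Bouguer slab correction = 0.04193 × 2.90 × 1276.0 = 155.16 mGal
Simple Bouguer anomaly = 79.95 − (155.16) = -75.21 mGal

-75.2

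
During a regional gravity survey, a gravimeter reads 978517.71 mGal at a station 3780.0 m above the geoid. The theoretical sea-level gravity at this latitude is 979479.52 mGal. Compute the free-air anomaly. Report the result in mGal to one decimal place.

204.7

Free-air correction = 0.3086 × 3780.0 = 1166.51 mGal
Free-air anomaly = 978517.71 − 979479.52 + (1166.51) = 204.70 mGal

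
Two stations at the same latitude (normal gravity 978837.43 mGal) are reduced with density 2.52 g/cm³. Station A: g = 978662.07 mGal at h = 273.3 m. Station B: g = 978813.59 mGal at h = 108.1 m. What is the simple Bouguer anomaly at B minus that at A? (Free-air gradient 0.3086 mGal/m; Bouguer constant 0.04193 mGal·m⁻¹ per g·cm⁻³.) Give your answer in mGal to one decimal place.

118.0

Δg_SB(A) = 978662.07 − 978837.43 + 0.3086×273.3 − 0.04193×2.52×273.3 = -119.90 mGal
Δg_SB(B) = 978813.59 − 978837.43 + 0.3086×108.1 − 0.04193×2.52×108.1 = -1.90 mGal
Difference = -1.90 − (-119.90) = 118.00 mGal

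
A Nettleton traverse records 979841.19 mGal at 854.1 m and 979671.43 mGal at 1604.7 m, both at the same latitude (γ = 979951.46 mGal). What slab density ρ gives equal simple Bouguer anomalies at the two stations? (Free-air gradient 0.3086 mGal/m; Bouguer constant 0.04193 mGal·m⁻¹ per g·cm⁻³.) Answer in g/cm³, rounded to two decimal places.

1.97

Δg_obs = 979671.43 − 979841.19 = -169.76 mGal over Δh = 1604.7 − 854.1 = 750.6 m
Equal Bouguer anomalies ⇒ Δg_obs + (0.3086 − 0.04193ρ)·Δh = 0
0.3086 − 0.04193ρ = −Δg_obs/Δh = 0.22617
ρ = (0.3086 − 0.22617) / 0.04193 = 1.97 g/cm³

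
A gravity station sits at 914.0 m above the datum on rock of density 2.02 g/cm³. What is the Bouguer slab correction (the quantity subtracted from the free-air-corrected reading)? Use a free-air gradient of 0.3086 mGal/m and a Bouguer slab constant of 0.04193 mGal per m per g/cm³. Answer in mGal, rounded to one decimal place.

Bouguer slab correction = 0.04193 × 2.02 × 914.0 = 77.4 mGal

77.4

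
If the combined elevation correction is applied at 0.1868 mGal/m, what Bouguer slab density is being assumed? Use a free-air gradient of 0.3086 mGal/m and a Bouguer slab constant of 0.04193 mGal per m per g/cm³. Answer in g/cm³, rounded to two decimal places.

2.90

0.1868 = 0.3086 − 0.04193 × ρ
ρ = (0.3086 − 0.1868) / 0.04193 = 2.90 g/cm³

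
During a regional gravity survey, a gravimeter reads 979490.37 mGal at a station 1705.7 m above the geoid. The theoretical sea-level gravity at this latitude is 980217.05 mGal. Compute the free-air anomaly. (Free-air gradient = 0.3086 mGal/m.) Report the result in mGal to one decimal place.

-200.3

Free-air correction = 0.3086 × 1705.7 = 526.38 mGal
Free-air anomaly = 979490.37 − 980217.05 + (526.38) = -200.30 mGal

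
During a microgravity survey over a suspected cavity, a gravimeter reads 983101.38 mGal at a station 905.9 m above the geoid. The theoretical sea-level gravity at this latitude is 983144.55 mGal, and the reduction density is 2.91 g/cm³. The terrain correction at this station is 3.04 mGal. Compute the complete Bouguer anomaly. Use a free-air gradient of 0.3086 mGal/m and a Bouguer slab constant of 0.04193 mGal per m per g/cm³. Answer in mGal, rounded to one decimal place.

128.9

Free-air correction = 0.3086 × 905.9 = 279.56 mGal
Free-air anomaly = 983101.38 − 983144.55 + (279.56) = 236.39 mGal
Bouguer slab correction = 0.04193 × 2.91 × 905.9 = 110.53 mGal
Simple Bouguer anomaly = 236.39 − (110.53) = 125.86 mGal
Complete Bouguer anomaly = 125.86 + 3.04 = 128.90 mGal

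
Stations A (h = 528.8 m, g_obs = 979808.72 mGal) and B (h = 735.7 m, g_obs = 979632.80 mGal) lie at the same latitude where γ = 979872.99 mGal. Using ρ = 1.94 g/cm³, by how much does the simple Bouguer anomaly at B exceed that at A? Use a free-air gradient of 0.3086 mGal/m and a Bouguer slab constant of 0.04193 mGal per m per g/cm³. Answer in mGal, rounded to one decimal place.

Δg_SB(A) = 979808.72 − 979872.99 + 0.3086×528.8 − 0.04193×1.94×528.8 = 55.90 mGal
Δg_SB(B) = 979632.80 − 979872.99 + 0.3086×735.7 − 0.04193×1.94×735.7 = -73.00 mGal
Difference = -73.00 − (55.90) = -128.90 mGal

-128.9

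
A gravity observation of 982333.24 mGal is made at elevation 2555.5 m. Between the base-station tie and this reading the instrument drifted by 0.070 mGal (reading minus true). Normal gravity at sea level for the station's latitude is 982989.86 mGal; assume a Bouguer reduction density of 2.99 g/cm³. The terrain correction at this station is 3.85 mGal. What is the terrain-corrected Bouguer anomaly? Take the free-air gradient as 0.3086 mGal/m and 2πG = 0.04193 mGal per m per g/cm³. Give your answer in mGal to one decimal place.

Drift-corrected reading = 982333.24 − (0.070) = 982333.170 mGal
Free-air correction = 0.3086 × 2555.5 = 788.63 mGal
Free-air anomaly = 982333.170 − 982989.86 + (788.63) = 131.940 mGal
Bouguer slab correction = 0.04193 × 2.99 × 2555.5 = 320.38 mGal
Simple Bouguer anomaly = 131.940 − (320.38) = -188.440 mGal
Complete Bouguer anomaly = -188.440 + 3.85 = -184.590 mGal

-184.6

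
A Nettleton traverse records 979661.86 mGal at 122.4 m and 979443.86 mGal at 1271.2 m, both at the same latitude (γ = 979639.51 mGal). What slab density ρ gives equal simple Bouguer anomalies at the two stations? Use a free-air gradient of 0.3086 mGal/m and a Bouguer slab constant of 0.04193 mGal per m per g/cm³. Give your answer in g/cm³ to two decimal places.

2.83

Δg_obs = 979443.86 − 979661.86 = -218.00 mGal over Δh = 1271.2 − 122.4 = 1148.8 m
Equal Bouguer anomalies ⇒ Δg_obs + (0.3086 − 0.04193ρ)·Δh = 0
0.3086 − 0.04193ρ = −Δg_obs/Δh = 0.18976
ρ = (0.3086 − 0.18976) / 0.04193 = 2.83 g/cm³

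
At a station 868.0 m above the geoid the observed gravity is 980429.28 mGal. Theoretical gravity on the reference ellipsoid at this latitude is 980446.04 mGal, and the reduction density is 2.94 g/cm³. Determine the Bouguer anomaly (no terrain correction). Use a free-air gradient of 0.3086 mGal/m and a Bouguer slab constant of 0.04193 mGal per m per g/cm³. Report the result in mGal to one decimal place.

Free-air correction = 0.3086 × 868.0 = 267.86 mGal
Free-air anomaly = 980429.28 − 980446.04 + (267.86) = 251.10 mGal
Bouguer slab correction = 0.04193 × 2.94 × 868.0 = 107.00 mGal
Simple Bouguer anomaly = 251.10 − (107.00) = 144.10 mGal

144.1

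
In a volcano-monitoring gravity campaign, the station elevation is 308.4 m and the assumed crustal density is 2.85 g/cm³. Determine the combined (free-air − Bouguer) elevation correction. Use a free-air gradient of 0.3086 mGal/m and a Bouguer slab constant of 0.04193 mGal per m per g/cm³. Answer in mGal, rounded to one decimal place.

58.3

Combined gradient = 0.3086 − 0.04193 × 2.85 = 0.1890995 mGal/m
Combined elevation correction = 0.1890995 × 308.4 = 58.3 mGal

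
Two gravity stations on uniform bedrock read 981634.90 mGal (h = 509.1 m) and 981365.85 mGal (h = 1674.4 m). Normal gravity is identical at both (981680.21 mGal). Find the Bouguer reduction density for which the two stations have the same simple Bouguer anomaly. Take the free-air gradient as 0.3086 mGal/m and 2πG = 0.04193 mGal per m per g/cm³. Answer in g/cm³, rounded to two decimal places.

1.85

Δg_obs = 981365.85 − 981634.90 = -269.05 mGal over Δh = 1674.4 − 509.1 = 1165.3 m
Equal Bouguer anomalies ⇒ Δg_obs + (0.3086 − 0.04193ρ)·Δh = 0
0.3086 − 0.04193ρ = −Δg_obs/Δh = 0.23088
ρ = (0.3086 − 0.23088) / 0.04193 = 1.85 g/cm³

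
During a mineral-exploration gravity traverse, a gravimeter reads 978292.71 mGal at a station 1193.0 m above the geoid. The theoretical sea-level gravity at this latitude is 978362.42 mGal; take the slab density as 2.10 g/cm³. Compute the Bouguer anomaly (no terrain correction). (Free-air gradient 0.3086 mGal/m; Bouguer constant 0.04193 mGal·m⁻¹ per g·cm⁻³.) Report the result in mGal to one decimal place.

193.4

Free-air correction = 0.3086 × 1193.0 = 368.16 mGal
Free-air anomaly = 978292.71 − 978362.42 + (368.16) = 298.45 mGal
Bouguer slab correction = 0.04193 × 2.10 × 1193.0 = 105.05 mGal
Simple Bouguer anomaly = 298.45 − (105.05) = 193.40 mGal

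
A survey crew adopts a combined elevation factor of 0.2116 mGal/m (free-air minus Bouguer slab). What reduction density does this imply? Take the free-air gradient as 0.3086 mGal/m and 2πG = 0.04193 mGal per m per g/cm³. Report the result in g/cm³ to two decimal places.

2.31

0.2116 = 0.3086 − 0.04193 × ρ
ρ = (0.3086 − 0.2116) / 0.04193 = 2.31 g/cm³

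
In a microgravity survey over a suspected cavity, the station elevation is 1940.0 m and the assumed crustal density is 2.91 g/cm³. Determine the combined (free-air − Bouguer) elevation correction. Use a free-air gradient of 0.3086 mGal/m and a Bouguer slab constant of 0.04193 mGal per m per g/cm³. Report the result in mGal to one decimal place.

Combined gradient = 0.3086 − 0.04193 × 2.91 = 0.1865837 mGal/m
Combined elevation correction = 0.1865837 × 1940.0 = 362.0 mGal

362.0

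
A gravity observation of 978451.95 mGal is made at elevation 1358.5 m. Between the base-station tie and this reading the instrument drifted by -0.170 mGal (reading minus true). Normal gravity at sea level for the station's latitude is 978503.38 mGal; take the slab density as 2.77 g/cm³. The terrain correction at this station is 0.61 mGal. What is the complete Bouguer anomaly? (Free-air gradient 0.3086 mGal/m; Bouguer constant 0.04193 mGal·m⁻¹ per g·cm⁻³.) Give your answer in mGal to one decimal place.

Drift-corrected reading = 978451.95 − (-0.170) = 978452.120 mGal
Free-air correction = 0.3086 × 1358.5 = 419.23 mGal
Free-air anomaly = 978452.120 − 978503.38 + (419.23) = 367.970 mGal
Bouguer slab correction = 0.04193 × 2.77 × 1358.5 = 157.78 mGal
Simple Bouguer anomaly = 367.970 − (157.78) = 210.190 mGal
Complete Bouguer anomaly = 210.190 + 0.61 = 210.800 mGal

210.8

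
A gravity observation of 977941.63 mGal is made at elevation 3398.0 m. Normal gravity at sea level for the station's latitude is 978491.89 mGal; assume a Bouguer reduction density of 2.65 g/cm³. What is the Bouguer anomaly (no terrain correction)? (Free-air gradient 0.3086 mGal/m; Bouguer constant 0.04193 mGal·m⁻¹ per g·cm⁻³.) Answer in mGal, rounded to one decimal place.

Free-air correction = 0.3086 × 3398.0 = 1048.62 mGal
Free-air anomaly = 977941.63 − 978491.89 + (1048.62) = 498.36 mGal
Bouguer slab correction = 0.04193 × 2.65 × 3398.0 = 377.57 mGal
Simple Bouguer anomaly = 498.36 − (377.57) = 120.79 mGal

120.8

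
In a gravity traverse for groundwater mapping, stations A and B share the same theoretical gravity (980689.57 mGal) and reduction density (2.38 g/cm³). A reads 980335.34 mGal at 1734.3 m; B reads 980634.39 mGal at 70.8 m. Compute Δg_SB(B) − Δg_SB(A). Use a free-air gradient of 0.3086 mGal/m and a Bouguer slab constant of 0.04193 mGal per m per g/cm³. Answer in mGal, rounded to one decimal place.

Δg_SB(A) = 980335.34 − 980689.57 + 0.3086×1734.3 − 0.04193×2.38×1734.3 = 7.90 mGal
Δg_SB(B) = 980634.39 − 980689.57 + 0.3086×70.8 − 0.04193×2.38×70.8 = -40.40 mGal
Difference = -40.40 − (7.90) = -48.30 mGal

-48.3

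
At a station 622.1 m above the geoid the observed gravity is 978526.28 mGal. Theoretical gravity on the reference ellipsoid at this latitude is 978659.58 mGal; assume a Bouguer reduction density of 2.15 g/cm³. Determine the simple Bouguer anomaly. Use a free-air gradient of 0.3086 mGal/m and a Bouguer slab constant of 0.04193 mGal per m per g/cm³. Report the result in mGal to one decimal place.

Free-air correction = 0.3086 × 622.1 = 191.98 mGal
Free-air anomaly = 978526.28 − 978659.58 + (191.98) = 58.68 mGal
Bouguer slab correction = 0.04193 × 2.15 × 622.1 = 56.08 mGal
Simple Bouguer anomaly = 58.68 − (56.08) = 2.60 mGal

2.6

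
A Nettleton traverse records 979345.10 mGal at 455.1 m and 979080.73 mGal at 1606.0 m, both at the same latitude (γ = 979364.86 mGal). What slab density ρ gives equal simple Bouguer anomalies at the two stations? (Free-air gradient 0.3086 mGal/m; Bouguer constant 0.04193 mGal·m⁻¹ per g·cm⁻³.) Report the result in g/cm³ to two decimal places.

Δg_obs = 979080.73 − 979345.10 = -264.37 mGal over Δh = 1606.0 − 455.1 = 1150.9 m
Equal Bouguer anomalies ⇒ Δg_obs + (0.3086 − 0.04193ρ)·Δh = 0
0.3086 − 0.04193ρ = −Δg_obs/Δh = 0.22971
ρ = (0.3086 − 0.22971) / 0.04193 = 1.88 g/cm³

1.88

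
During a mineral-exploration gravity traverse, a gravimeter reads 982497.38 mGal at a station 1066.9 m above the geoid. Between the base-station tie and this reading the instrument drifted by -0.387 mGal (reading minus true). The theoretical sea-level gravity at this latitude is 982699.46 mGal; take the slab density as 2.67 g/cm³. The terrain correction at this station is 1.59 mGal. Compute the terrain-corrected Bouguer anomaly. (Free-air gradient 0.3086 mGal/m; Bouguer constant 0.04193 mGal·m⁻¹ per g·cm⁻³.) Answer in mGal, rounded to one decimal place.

Drift-corrected reading = 982497.38 − (-0.387) = 982497.767 mGal
Free-air correction = 0.3086 × 1066.9 = 329.25 mGal
Free-air anomaly = 982497.767 − 982699.46 + (329.25) = 127.557 mGal
Bouguer slab correction = 0.04193 × 2.67 × 1066.9 = 119.44 mGal
Simple Bouguer anomaly = 127.557 − (119.44) = 8.117 mGal
Complete Bouguer anomaly = 8.117 + 1.59 = 9.707 mGal

9.7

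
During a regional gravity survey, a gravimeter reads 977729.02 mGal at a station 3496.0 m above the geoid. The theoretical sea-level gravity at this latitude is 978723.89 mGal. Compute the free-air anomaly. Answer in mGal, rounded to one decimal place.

Free-air correction = 0.3086 × 3496.0 = 1078.87 mGal
Free-air anomaly = 977729.02 − 978723.89 + (1078.87) = 84.00 mGal

84.0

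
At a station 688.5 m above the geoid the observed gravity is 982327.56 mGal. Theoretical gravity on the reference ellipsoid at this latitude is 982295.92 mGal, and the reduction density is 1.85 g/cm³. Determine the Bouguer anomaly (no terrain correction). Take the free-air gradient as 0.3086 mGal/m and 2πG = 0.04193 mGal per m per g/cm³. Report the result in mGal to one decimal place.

190.7

Free-air correction = 0.3086 × 688.5 = 212.47 mGal
Free-air anomaly = 982327.56 − 982295.92 + (212.47) = 244.11 mGal
Bouguer slab correction = 0.04193 × 1.85 × 688.5 = 53.41 mGal
Simple Bouguer anomaly = 244.11 − (53.41) = 190.70 mGal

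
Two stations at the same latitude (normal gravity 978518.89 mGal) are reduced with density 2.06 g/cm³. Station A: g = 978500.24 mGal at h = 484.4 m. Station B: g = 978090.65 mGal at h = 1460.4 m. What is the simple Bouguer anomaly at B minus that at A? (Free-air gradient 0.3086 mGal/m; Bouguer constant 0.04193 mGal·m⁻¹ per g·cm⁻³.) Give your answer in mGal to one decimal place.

-192.7

Δg_SB(A) = 978500.24 − 978518.89 + 0.3086×484.4 − 0.04193×2.06×484.4 = 89.00 mGal
Δg_SB(B) = 978090.65 − 978518.89 + 0.3086×1460.4 − 0.04193×2.06×1460.4 = -103.70 mGal
Difference = -103.70 − (89.00) = -192.70 mGal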